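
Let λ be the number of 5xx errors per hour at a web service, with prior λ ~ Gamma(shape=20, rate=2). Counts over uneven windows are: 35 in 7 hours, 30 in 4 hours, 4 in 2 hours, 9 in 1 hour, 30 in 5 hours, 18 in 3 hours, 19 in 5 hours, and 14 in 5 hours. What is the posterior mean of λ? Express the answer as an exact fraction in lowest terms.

179/34

Total count: 35 + 30 + 4 + 9 + 30 + 18 + 19 + 14 = 159.
Total exposure: 7 + 4 + 2 + 1 + 5 + 3 + 5 + 5 = 32 hours.
Conjugate update: add total count to the shape and total exposure to the rate, giving Gamma(179, 34).
Posterior mean = α'/β' = 179/34.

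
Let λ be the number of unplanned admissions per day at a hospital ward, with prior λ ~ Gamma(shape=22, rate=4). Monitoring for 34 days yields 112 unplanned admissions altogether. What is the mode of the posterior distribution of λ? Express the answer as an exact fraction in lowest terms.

Total count 112 over total exposure 34 days.
Posterior: α' = 22 + 112 = 134, β' = 4 + 34 = 38.
Posterior mode = (α'−1)/β' = 133/38 = 7/2.

7/2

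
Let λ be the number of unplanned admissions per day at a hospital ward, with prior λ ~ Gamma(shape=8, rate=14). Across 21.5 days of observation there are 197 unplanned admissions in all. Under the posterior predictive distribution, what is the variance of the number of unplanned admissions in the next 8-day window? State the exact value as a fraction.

285360/5041

Total count 197 over total exposure 21.5 days.
Gamma(α, β) with Poisson data over total exposure Σt gives posterior Gamma(α+Σx, β+Σt) = Gamma(205, 71/2).
The posterior predictive for a window of length T is Negative Binomial with variance T·α'·(β'+T)/β'² = 8·205·(87/2)/(5041/4) = 285360/5041.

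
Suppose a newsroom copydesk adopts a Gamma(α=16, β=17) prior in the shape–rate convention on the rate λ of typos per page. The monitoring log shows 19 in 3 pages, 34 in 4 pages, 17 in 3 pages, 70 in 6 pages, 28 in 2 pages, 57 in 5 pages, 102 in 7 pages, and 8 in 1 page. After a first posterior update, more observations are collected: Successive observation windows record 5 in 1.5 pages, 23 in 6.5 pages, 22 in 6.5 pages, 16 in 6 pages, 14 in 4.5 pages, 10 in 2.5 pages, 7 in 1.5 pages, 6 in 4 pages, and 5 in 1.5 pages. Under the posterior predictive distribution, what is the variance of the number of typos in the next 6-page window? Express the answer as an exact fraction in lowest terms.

Total count: 19 + 34 + 17 + 70 + 28 + 57 + 102 + 8 = 335.
Total exposure: 3 + 4 + 3 + 6 + 2 + 5 + 7 + 1 = 31 pages.
After the first batch: Gamma(16 + 335, 17 + 31) = Gamma(351, 48).
Total count: 5 + 23 + 22 + 16 + 14 + 10 + 7 + 6 + 5 = 108.
Total exposure: 1.5 + 6.5 + 6.5 + 6 + 4.5 + 2.5 + 1.5 + 4 + 1.5 = 34.5 pages.
After the second batch: Gamma(351 + 108, 48 + 34.5) = Gamma(459, 165/2).
The posterior predictive for a window of length T is Negative Binomial with variance T·α'·(β'+T)/β'² = 6·459·(177/2)/(27225/4) = 108324/3025.

108324/3025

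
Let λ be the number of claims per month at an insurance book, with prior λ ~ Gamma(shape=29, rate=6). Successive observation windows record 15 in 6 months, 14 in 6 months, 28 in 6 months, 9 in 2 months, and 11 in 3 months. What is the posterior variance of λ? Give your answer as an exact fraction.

106/841

Total count: 15 + 14 + 28 + 9 + 11 = 77.
Total exposure: 6 + 6 + 6 + 2 + 3 = 23 months.
Gamma(α, β) with Poisson data over total exposure Σt gives posterior Gamma(α+Σx, β+Σt) = Gamma(106, 29).
Posterior variance = α'/β'² = 106/841.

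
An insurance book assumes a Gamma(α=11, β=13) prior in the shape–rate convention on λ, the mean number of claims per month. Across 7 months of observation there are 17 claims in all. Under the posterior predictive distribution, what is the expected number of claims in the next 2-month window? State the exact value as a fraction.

Total count 17 over total exposure 7 months.
Gamma(α, β) with Poisson data over total exposure Σt gives posterior Gamma(α+Σx, β+Σt) = Gamma(28, 20).
Predictive mean over a 2-month window = T·E[λ|data] = 2·28/20 = 14/5.

14/5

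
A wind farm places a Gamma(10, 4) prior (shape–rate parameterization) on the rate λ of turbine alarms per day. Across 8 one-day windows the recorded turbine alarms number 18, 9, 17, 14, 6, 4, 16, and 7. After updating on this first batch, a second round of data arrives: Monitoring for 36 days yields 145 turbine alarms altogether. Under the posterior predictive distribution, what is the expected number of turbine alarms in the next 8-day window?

41

Total count: 18 + 9 + 17 + 14 + 6 + 4 + 16 + 7 = 91.
Total exposure: 8 days.
After the first batch: Gamma(10 + 91, 4 + 8) = Gamma(101, 12).
Total count 145 over total exposure 36 days.
After the second batch: Gamma(101 + 145, 12 + 36) = Gamma(246, 48).
Predictive mean over an 8-day window = T·E[λ|data] = 8·246/48 = 41.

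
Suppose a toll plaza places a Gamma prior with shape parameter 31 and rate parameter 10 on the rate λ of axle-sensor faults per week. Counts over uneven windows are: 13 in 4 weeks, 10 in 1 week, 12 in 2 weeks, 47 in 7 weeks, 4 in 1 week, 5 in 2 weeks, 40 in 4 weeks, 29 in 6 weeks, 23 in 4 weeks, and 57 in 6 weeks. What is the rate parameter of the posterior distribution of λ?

47

Total count: 13 + 10 + 12 + 47 + 4 + 5 + 40 + 29 + 23 + 57 = 240.
Total exposure: 4 + 1 + 2 + 7 + 1 + 2 + 4 + 6 + 4 + 6 = 37 weeks.
Posterior: α' = 31 + 240 = 271, β' = 10 + 37 = 47.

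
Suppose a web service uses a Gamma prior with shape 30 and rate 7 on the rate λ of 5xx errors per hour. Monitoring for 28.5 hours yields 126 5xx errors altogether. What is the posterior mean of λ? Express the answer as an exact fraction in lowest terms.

Total count 126 over total exposure 28.5 hours.
By Gamma–Poisson conjugacy, the posterior is Gamma(α + Σx, β + Σt) = Gamma(30 + 126, 7 + 28.5) = Gamma(156, 71/2).
Posterior mean = α'/β' = 156/(71/2) = 312/71.

312/71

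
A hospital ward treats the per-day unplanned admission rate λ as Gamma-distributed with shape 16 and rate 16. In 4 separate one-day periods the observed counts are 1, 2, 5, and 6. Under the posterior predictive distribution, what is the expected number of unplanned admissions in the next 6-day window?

9

Total count: 1 + 2 + 5 + 6 = 14.
Total exposure: 4 days.
The Gamma prior is conjugate for the Poisson rate, so λ | data ~ Gamma(16+14, 16+4) = Gamma(30, 20).
Predictive mean over a 6-day window = T·E[λ|data] = 6·30/20 = 9.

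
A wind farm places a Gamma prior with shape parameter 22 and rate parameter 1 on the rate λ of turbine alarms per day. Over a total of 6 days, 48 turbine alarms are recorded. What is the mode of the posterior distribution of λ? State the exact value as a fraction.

69/7

Total count 48 over total exposure 6 days.
By Gamma–Poisson conjugacy, the posterior is Gamma(α + Σx, β + Σt) = Gamma(22 + 48, 1 + 6) = Gamma(70, 7).
Posterior mode = (α'−1)/β' = 69/7.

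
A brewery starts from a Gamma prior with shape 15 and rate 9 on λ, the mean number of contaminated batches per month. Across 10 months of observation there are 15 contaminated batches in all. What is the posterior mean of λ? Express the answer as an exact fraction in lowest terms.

Total count 15 over total exposure 10 months.
Posterior: α' = 15 + 15 = 30, β' = 9 + 10 = 19.
Posterior mean = α'/β' = 30/19.

30/19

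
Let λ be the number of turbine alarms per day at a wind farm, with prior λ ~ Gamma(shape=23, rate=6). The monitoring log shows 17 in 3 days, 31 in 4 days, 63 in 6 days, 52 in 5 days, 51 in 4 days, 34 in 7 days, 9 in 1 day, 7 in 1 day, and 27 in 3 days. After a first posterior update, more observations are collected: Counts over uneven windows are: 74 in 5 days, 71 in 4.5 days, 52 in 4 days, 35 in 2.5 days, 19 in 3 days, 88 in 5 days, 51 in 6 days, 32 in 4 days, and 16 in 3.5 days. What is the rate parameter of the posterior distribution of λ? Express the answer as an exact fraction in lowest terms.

Total count: 17 + 31 + 63 + 52 + 51 + 34 + 9 + 7 + 27 = 291.
Total exposure: 3 + 4 + 6 + 5 + 4 + 7 + 1 + 1 + 3 = 34 days.
After the first batch: Gamma(23 + 291, 6 + 34) = Gamma(314, 40).
Total count: 74 + 71 + 52 + 35 + 19 + 88 + 51 + 32 + 16 = 438.
Total exposure: 5 + 4.5 + 4 + 2.5 + 3 + 5 + 6 + 4 + 3.5 = 37.5 days.
After the second batch: Gamma(314 + 438, 40 + 37.5) = Gamma(752, 155/2).

155/2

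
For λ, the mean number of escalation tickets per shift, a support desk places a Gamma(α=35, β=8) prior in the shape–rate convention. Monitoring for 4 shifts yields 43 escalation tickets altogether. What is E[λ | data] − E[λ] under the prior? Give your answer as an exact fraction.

17/8

Total count 43 over total exposure 4 shifts.
Posterior: α' = 35 + 43 = 78, β' = 8 + 4 = 12.
Posterior mean = 78/12 = 13/2; prior mean = 35/8 = 35/8. Difference = 13/2 − 35/8 = 17/8.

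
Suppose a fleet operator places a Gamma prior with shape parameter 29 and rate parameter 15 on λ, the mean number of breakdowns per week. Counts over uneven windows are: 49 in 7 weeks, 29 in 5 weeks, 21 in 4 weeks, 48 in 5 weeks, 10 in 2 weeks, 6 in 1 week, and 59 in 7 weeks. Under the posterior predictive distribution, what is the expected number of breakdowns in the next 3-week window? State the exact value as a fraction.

753/46

Total count: 49 + 29 + 21 + 48 + 10 + 6 + 59 = 222.
Total exposure: 7 + 5 + 4 + 5 + 2 + 1 + 7 = 31 weeks.
The Gamma prior is conjugate for the Poisson rate, so λ | data ~ Gamma(29+222, 15+31) = Gamma(251, 46).
Predictive mean over a 3-week window = T·E[λ|data] = 3·251/46 = 753/46.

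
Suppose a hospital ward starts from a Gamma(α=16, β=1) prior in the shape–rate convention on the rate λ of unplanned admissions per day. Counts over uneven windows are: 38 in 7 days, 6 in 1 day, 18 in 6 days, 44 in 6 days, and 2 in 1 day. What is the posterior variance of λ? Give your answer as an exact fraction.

Total count: 38 + 6 + 18 + 44 + 2 = 108.
Total exposure: 7 + 1 + 6 + 6 + 1 = 21 days.
By Gamma–Poisson conjugacy, the posterior is Gamma(α + Σx, β + Σt) = Gamma(16 + 108, 1 + 21) = Gamma(124, 22).
Posterior variance = α'/β'² = 124/484 = 31/121.

31/121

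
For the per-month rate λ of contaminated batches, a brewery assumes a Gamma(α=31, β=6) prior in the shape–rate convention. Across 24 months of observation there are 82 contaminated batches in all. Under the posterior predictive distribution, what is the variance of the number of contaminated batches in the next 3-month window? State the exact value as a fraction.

1243/100

Total count 82 over total exposure 24 months.
Gamma(α, β) with Poisson data over total exposure Σt gives posterior Gamma(α+Σx, β+Σt) = Gamma(113, 30).
The posterior predictive for a window of length T is Negative Binomial with variance T·α'·(β'+T)/β'² = 3·113·33/900 = 1243/100.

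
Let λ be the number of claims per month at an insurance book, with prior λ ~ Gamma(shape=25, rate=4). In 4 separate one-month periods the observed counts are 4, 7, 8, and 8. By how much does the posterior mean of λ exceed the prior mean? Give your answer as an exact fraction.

1/4

Total count: 4 + 7 + 8 + 8 = 27.
Total exposure: 4 months.
By Gamma–Poisson conjugacy, the posterior is Gamma(α + Σx, β + Σt) = Gamma(25 + 27, 4 + 4) = Gamma(52, 8).
Posterior mean = 52/8 = 13/2; prior mean = 25/4 = 25/4. Difference = 13/2 − 25/4 = 1/4.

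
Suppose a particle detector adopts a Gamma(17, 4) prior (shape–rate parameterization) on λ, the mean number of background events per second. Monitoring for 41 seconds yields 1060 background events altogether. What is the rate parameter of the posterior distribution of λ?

Total count 1060 over total exposure 41 seconds.
The Gamma prior is conjugate for the Poisson rate, so λ | data ~ Gamma(17+1060, 4+41) = Gamma(1077, 45).

45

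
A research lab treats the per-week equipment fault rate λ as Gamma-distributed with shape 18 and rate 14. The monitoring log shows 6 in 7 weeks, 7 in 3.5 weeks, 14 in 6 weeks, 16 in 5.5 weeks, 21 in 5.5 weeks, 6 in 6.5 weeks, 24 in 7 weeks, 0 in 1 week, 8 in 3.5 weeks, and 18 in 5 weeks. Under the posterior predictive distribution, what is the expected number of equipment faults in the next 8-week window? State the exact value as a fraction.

736/43

Total count: 6 + 7 + 14 + 16 + 21 + 6 + 24 + 0 + 8 + 18 = 120.
Total exposure: 7 + 3.5 + 6 + 5.5 + 5.5 + 6.5 + 7 + 1 + 3.5 + 5 = 50.5 weeks.
By Gamma–Poisson conjugacy, the posterior is Gamma(α + Σx, β + Σt) = Gamma(18 + 120, 14 + 50.5) = Gamma(138, 129/2).
Predictive mean over an 8-week window = T·E[λ|data] = 8·138/(129/2) = 736/43.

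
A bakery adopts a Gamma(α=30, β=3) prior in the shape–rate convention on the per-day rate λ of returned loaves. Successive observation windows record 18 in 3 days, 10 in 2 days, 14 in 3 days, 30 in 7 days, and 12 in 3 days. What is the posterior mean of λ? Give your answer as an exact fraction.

38/7

Total count: 18 + 10 + 14 + 30 + 12 = 84.
Total exposure: 3 + 2 + 3 + 7 + 3 = 18 days.
The Gamma prior is conjugate for the Poisson rate, so λ | data ~ Gamma(30+84, 3+18) = Gamma(114, 21).
Posterior mean = α'/β' = 114/21 = 38/7.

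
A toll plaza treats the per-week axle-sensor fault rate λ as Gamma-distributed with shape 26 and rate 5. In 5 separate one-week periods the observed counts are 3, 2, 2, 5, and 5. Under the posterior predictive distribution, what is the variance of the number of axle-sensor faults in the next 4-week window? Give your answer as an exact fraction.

Total count: 3 + 2 + 2 + 5 + 5 = 17.
Total exposure: 5 weeks.
Posterior: α' = 26 + 17 = 43, β' = 5 + 5 = 10.
The posterior predictive for a window of length T is Negative Binomial with variance T·α'·(β'+T)/β'² = 4·43·14/100 = 602/25.

602/25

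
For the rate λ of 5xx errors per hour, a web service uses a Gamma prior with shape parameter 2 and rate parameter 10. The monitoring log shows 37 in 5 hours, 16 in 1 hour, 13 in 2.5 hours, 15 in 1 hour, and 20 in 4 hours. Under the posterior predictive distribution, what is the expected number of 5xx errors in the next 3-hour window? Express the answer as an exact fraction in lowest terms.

618/47

Total count: 37 + 16 + 13 + 15 + 20 = 101.
Total exposure: 5 + 1 + 2.5 + 1 + 4 = 13.5 hours.
Gamma(α, β) with Poisson data over total exposure Σt gives posterior Gamma(α+Σx, β+Σt) = Gamma(103, 47/2).
Predictive mean over a 3-hour window = T·E[λ|data] = 3·103/(47/2) = 618/47.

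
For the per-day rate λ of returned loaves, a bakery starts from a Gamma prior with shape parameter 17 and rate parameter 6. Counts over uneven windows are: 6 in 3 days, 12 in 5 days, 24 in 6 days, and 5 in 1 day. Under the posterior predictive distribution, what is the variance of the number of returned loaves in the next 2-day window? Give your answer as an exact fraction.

Total count: 6 + 12 + 24 + 5 = 47.
Total exposure: 3 + 5 + 6 + 1 = 15 days.
By Gamma–Poisson conjugacy, the posterior is Gamma(α + Σx, β + Σt) = Gamma(17 + 47, 6 + 15) = Gamma(64, 21).
The posterior predictive for a window of length T is Negative Binomial with variance T·α'·(β'+T)/β'² = 2·64·23/441 = 2944/441.

2944/441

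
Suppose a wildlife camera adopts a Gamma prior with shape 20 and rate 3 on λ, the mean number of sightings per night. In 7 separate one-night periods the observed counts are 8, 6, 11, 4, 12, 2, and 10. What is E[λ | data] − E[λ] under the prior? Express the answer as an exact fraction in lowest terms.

Total count: 8 + 6 + 11 + 4 + 12 + 2 + 10 = 53.
Total exposure: 7 nights.
By Gamma–Poisson conjugacy, the posterior is Gamma(α + Σx, β + Σt) = Gamma(20 + 53, 3 + 7) = Gamma(73, 10).
Posterior mean = 73/10 = 73/10; prior mean = 20/3 = 20/3. Difference = 73/10 − 20/3 = 19/30.

19/30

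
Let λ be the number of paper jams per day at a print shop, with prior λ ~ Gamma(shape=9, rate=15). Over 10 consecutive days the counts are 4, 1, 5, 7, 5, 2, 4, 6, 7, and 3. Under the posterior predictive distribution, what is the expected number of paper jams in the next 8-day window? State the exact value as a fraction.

424/25

Total count: 4 + 1 + 5 + 7 + 5 + 2 + 4 + 6 + 7 + 3 = 44.
Total exposure: 10 days.
Posterior: α' = 9 + 44 = 53, β' = 15 + 10 = 25.
Predictive mean over an 8-day window = T·E[λ|data] = 8·53/25 = 424/25.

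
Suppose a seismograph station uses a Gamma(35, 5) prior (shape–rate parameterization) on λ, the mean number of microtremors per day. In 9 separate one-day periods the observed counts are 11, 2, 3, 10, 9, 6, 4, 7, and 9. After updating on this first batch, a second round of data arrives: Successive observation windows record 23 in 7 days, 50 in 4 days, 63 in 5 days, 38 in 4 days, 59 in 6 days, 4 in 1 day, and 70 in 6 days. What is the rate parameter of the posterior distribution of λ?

Total count: 11 + 2 + 3 + 10 + 9 + 6 + 4 + 7 + 9 = 61.
Total exposure: 9 days.
After the first batch: Gamma(35 + 61, 5 + 9) = Gamma(96, 14).
Total count: 23 + 50 + 63 + 38 + 59 + 4 + 70 = 307.
Total exposure: 7 + 4 + 5 + 4 + 6 + 1 + 6 = 33 days.
After the second batch: Gamma(96 + 307, 14 + 33) = Gamma(403, 47).

47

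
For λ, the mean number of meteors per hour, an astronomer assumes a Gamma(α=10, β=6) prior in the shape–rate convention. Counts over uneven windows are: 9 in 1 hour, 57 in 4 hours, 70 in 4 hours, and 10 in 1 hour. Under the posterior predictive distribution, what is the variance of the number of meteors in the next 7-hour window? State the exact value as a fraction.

6279/64

Total count: 9 + 57 + 70 + 10 = 146.
Total exposure: 1 + 4 + 4 + 1 = 10 hours.
Gamma(α, β) with Poisson data over total exposure Σt gives posterior Gamma(α+Σx, β+Σt) = Gamma(156, 16).
The posterior predictive for a window of length T is Negative Binomial with variance T·α'·(β'+T)/β'² = 7·156·23/256 = 6279/64.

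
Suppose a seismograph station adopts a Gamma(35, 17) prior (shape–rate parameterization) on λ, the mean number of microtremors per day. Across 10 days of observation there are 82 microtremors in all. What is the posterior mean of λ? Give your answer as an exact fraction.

13/3

Total count 82 over total exposure 10 days.
Posterior: α' = 35 + 82 = 117, β' = 17 + 10 = 27.
Posterior mean = α'/β' = 117/27 = 13/3.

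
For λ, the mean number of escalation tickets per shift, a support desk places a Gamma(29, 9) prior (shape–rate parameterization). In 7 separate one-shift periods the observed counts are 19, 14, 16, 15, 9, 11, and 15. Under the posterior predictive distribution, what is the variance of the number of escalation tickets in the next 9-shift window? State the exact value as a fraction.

Total count: 19 + 14 + 16 + 15 + 9 + 11 + 15 = 99.
Total exposure: 7 shifts.
Gamma(α, β) with Poisson data over total exposure Σt gives posterior Gamma(α+Σx, β+Σt) = Gamma(128, 16).
The posterior predictive for a window of length T is Negative Binomial with variance T·α'·(β'+T)/β'² = 9·128·25/256 = 225/2.

225/2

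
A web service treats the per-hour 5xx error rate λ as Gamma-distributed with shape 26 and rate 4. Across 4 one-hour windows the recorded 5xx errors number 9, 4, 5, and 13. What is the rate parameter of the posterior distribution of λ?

8

Total count: 9 + 4 + 5 + 13 = 31.
Total exposure: 4 hours.
The Gamma prior is conjugate for the Poisson rate, so λ | data ~ Gamma(26+31, 4+4) = Gamma(57, 8).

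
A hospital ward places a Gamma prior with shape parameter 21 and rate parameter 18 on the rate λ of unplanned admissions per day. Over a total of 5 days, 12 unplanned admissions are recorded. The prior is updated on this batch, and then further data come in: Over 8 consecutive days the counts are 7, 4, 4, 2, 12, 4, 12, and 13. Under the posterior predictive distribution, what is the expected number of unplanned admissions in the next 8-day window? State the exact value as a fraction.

Total count 12 over total exposure 5 days.
After the first batch: Gamma(21 + 12, 18 + 5) = Gamma(33, 23).
Total count: 7 + 4 + 4 + 2 + 12 + 4 + 12 + 13 = 58.
Total exposure: 8 days.
After the second batch: Gamma(33 + 58, 23 + 8) = Gamma(91, 31).
Predictive mean over an 8-day window = T·E[λ|data] = 8·91/31 = 728/31.

728/31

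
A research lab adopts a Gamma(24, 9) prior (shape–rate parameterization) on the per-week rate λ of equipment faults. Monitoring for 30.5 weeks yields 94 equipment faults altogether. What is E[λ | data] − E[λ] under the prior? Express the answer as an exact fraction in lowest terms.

76/237

Total count 94 over total exposure 30.5 weeks.
Conjugate update: add total count to the shape and total exposure to the rate, giving Gamma(118, 79/2).
Posterior mean = 118/(79/2) = 236/79; prior mean = 24/9 = 8/3. Difference = 236/79 − 8/3 = 76/237.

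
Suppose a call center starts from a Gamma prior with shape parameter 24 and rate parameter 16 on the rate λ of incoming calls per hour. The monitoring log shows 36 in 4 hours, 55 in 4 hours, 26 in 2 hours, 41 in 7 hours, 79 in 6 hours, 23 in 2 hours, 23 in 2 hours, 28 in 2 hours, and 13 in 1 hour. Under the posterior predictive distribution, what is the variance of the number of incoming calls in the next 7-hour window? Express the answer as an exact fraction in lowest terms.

Total count: 36 + 55 + 26 + 41 + 79 + 23 + 23 + 28 + 13 = 324.
Total exposure: 4 + 4 + 2 + 7 + 6 + 2 + 2 + 2 + 1 = 30 hours.
The Gamma prior is conjugate for the Poisson rate, so λ | data ~ Gamma(24+324, 16+30) = Gamma(348, 46).
The posterior predictive for a window of length T is Negative Binomial with variance T·α'·(β'+T)/β'² = 7·348·53/2116 = 32277/529.

32277/529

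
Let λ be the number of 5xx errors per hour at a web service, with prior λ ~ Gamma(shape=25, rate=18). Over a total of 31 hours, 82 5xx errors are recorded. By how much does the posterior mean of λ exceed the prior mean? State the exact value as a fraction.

701/882

Total count 82 over total exposure 31 hours.
Gamma(α, β) with Poisson data over total exposure Σt gives posterior Gamma(α+Σx, β+Σt) = Gamma(107, 49).
Posterior mean = 107/49 = 107/49; prior mean = 25/18 = 25/18. Difference = 107/49 − 25/18 = 701/882.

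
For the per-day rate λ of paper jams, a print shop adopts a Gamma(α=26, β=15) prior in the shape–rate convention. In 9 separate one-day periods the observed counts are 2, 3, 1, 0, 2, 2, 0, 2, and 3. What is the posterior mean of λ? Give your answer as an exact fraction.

Total count: 2 + 3 + 1 + 0 + 2 + 2 + 0 + 2 + 3 = 15.
Total exposure: 9 days.
By Gamma–Poisson conjugacy, the posterior is Gamma(α + Σx, β + Σt) = Gamma(26 + 15, 15 + 9) = Gamma(41, 24).
Posterior mean = α'/β' = 41/24.

41/24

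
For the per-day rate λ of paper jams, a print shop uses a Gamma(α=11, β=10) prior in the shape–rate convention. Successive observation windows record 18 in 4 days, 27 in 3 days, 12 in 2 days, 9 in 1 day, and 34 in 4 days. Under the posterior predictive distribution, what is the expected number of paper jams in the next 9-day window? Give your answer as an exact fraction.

Total count: 18 + 27 + 12 + 9 + 34 = 100.
Total exposure: 4 + 3 + 2 + 1 + 4 = 14 days.
Conjugate update: add total count to the shape and total exposure to the rate, giving Gamma(111, 24).
Predictive mean over a 9-day window = T·E[λ|data] = 9·111/24 = 333/8.

333/8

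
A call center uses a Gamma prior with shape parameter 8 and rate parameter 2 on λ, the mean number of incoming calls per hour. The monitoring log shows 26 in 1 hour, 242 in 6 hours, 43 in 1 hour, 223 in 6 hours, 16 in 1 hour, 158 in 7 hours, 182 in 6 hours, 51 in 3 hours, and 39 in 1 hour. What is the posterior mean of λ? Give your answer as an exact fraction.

Total count: 26 + 242 + 43 + 223 + 16 + 158 + 182 + 51 + 39 = 980.
Total exposure: 1 + 6 + 1 + 6 + 1 + 7 + 6 + 3 + 1 = 32 hours.
The Gamma prior is conjugate for the Poisson rate, so λ | data ~ Gamma(8+980, 2+32) = Gamma(988, 34).
Posterior mean = α'/β' = 988/34 = 494/17.

494/17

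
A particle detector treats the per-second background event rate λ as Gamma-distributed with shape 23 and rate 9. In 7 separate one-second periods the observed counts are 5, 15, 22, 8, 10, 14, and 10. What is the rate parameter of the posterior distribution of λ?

16

Total count: 5 + 15 + 22 + 8 + 10 + 14 + 10 = 84.
Total exposure: 7 seconds.
The Gamma prior is conjugate for the Poisson rate, so λ | data ~ Gamma(23+84, 9+7) = Gamma(107, 16).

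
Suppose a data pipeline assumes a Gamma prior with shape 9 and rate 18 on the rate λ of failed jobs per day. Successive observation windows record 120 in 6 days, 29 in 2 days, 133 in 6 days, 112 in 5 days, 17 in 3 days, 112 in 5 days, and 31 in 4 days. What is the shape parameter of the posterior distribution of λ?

563

Total count: 120 + 29 + 133 + 112 + 17 + 112 + 31 = 554.
Total exposure: 6 + 2 + 6 + 5 + 3 + 5 + 4 = 31 days.
Posterior: α' = 9 + 554 = 563, β' = 18 + 31 = 49.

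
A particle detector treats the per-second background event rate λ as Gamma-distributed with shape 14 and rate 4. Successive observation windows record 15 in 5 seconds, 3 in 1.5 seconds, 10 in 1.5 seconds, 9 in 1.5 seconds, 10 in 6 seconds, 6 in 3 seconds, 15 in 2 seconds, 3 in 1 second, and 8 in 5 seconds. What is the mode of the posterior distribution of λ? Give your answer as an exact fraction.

184/61

Total count: 15 + 3 + 10 + 9 + 10 + 6 + 15 + 3 + 8 = 79.
Total exposure: 5 + 1.5 + 1.5 + 1.5 + 6 + 3 + 2 + 1 + 5 = 26.5 seconds.
Gamma(α, β) with Poisson data over total exposure Σt gives posterior Gamma(α+Σx, β+Σt) = Gamma(93, 61/2).
Posterior mode = (α'−1)/β' = 92/(61/2) = 184/61.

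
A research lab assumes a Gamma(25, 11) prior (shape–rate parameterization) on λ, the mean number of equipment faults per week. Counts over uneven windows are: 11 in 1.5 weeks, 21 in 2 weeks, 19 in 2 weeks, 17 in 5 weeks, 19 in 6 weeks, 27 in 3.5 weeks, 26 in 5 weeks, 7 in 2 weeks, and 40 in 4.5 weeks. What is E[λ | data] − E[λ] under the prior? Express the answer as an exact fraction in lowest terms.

2539/935

Total count: 11 + 21 + 19 + 17 + 19 + 27 + 26 + 7 + 40 = 187.
Total exposure: 1.5 + 2 + 2 + 5 + 6 + 3.5 + 5 + 2 + 4.5 = 31.5 weeks.
By Gamma–Poisson conjugacy, the posterior is Gamma(α + Σx, β + Σt) = Gamma(25 + 187, 11 + 31.5) = Gamma(212, 85/2).
Posterior mean = 212/(85/2) = 424/85; prior mean = 25/11 = 25/11. Difference = 424/85 − 25/11 = 2539/935.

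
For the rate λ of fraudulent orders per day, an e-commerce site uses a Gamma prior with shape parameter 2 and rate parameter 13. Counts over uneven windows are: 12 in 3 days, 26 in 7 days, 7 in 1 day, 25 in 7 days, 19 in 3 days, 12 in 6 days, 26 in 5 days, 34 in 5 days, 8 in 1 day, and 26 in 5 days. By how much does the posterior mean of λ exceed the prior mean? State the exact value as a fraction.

2449/728

Total count: 12 + 26 + 7 + 25 + 19 + 12 + 26 + 34 + 8 + 26 = 195.
Total exposure: 3 + 7 + 1 + 7 + 3 + 6 + 5 + 5 + 1 + 5 = 43 days.
Conjugate update: add total count to the shape and total exposure to the rate, giving Gamma(197, 56).
Posterior mean = 197/56 = 197/56; prior mean = 2/13 = 2/13. Difference = 197/56 − 2/13 = 2449/728.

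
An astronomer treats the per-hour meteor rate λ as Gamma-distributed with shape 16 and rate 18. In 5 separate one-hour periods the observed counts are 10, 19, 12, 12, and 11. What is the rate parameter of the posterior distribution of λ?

Total count: 10 + 19 + 12 + 12 + 11 = 64.
Total exposure: 5 hours.
Posterior: α' = 16 + 64 = 80, β' = 18 + 5 = 23.

23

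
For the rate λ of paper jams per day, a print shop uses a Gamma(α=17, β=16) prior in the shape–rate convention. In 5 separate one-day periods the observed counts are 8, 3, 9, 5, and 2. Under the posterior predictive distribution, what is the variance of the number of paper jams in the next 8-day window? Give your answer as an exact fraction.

Total count: 8 + 3 + 9 + 5 + 2 = 27.
Total exposure: 5 days.
Gamma(α, β) with Poisson data over total exposure Σt gives posterior Gamma(α+Σx, β+Σt) = Gamma(44, 21).
The posterior predictive for a window of length T is Negative Binomial with variance T·α'·(β'+T)/β'² = 8·44·29/441 = 10208/441.

10208/441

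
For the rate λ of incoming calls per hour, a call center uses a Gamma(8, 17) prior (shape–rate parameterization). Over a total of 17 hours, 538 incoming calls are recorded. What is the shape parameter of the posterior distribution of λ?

Total count 538 over total exposure 17 hours.
By Gamma–Poisson conjugacy, the posterior is Gamma(α + Σx, β + Σt) = Gamma(8 + 538, 17 + 17) = Gamma(546, 34).

546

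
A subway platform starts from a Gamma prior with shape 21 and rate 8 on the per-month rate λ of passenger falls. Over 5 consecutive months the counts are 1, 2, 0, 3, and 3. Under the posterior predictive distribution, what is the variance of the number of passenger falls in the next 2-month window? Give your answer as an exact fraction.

900/169

Total count: 1 + 2 + 0 + 3 + 3 = 9.
Total exposure: 5 months.
Posterior: α' = 21 + 9 = 30, β' = 8 + 5 = 13.
The posterior predictive for a window of length T is Negative Binomial with variance T·α'·(β'+T)/β'² = 2·30·15/169 = 900/169.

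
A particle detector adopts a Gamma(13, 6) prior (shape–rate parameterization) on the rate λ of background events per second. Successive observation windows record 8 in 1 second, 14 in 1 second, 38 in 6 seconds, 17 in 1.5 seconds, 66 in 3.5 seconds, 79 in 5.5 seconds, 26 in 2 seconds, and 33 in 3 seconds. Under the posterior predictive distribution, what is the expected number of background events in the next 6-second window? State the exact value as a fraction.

3528/59

Total count: 8 + 14 + 38 + 17 + 66 + 79 + 26 + 33 = 281.
Total exposure: 1 + 1 + 6 + 1.5 + 3.5 + 5.5 + 2 + 3 = 23.5 seconds.
Posterior: α' = 13 + 281 = 294, β' = 6 + 23.5 = 59/2.
Predictive mean over a 6-second window = T·E[λ|data] = 6·294/(59/2) = 3528/59.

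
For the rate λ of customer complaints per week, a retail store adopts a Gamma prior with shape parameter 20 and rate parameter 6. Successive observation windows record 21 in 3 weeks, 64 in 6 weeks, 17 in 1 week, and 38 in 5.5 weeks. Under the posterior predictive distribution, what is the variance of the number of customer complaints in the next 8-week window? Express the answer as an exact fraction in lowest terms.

Total count: 21 + 64 + 17 + 38 = 140.
Total exposure: 3 + 6 + 1 + 5.5 = 15.5 weeks.
Gamma(α, β) with Poisson data over total exposure Σt gives posterior Gamma(α+Σx, β+Σt) = Gamma(160, 43/2).
The posterior predictive for a window of length T is Negative Binomial with variance T·α'·(β'+T)/β'² = 8·160·(59/2)/(1849/4) = 151040/1849.

151040/1849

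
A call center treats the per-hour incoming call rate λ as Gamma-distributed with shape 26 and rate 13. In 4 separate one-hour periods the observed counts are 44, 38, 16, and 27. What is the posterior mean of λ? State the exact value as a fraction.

151/17

Total count: 44 + 38 + 16 + 27 = 125.
Total exposure: 4 hours.
Conjugate update: add total count to the shape and total exposure to the rate, giving Gamma(151, 17).
Posterior mean = α'/β' = 151/17.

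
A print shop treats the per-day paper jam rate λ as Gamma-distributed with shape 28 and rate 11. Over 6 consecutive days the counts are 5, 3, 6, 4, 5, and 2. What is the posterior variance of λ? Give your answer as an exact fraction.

53/289

Total count: 5 + 3 + 6 + 4 + 5 + 2 = 25.
Total exposure: 6 days.
Posterior: α' = 28 + 25 = 53, β' = 11 + 6 = 17.
Posterior variance = α'/β'² = 53/289.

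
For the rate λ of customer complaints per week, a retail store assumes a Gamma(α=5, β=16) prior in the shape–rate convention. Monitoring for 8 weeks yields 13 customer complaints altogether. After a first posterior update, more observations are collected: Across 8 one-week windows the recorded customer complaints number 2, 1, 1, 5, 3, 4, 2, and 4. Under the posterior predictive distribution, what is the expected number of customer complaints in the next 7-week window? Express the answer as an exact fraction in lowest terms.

Total count 13 over total exposure 8 weeks.
After the first batch: Gamma(5 + 13, 16 + 8) = Gamma(18, 24).
Total count: 2 + 1 + 1 + 5 + 3 + 4 + 2 + 4 = 22.
Total exposure: 8 weeks.
After the second batch: Gamma(18 + 22, 24 + 8) = Gamma(40, 32).
Predictive mean over a 7-week window = T·E[λ|data] = 7·40/32 = 35/4.

35/4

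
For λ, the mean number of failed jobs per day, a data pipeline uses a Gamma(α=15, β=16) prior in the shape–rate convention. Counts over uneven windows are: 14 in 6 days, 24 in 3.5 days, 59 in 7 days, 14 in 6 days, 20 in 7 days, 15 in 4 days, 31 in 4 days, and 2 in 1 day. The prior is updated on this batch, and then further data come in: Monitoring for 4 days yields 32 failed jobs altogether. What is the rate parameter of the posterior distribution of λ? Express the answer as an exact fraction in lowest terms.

117/2

Total count: 14 + 24 + 59 + 14 + 20 + 15 + 31 + 2 = 179.
Total exposure: 6 + 3.5 + 7 + 6 + 7 + 4 + 4 + 1 = 38.5 days.
After the first batch: Gamma(15 + 179, 16 + 38.5) = Gamma(194, 109/2).
Total count 32 over total exposure 4 days.
After the second batch: Gamma(194 + 32, 109/2 + 4) = Gamma(226, 117/2).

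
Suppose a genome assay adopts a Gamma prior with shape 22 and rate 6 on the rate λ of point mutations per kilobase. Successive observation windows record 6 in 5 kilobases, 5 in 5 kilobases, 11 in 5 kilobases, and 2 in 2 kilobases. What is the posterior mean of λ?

2

Total count: 6 + 5 + 11 + 2 = 24.
Total exposure: 5 + 5 + 5 + 2 = 17 kilobases.
By Gamma–Poisson conjugacy, the posterior is Gamma(α + Σx, β + Σt) = Gamma(22 + 24, 6 + 17) = Gamma(46, 23).
Posterior mean = α'/β' = 46/23 = 2.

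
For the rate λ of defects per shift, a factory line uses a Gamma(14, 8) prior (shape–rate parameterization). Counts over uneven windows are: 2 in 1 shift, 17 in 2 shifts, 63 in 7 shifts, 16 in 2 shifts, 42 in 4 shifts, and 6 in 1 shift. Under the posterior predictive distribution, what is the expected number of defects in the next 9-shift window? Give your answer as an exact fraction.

Total count: 2 + 17 + 63 + 16 + 42 + 6 = 146.
Total exposure: 1 + 2 + 7 + 2 + 4 + 1 = 17 shifts.
Gamma(α, β) with Poisson data over total exposure Σt gives posterior Gamma(α+Σx, β+Σt) = Gamma(160, 25).
Predictive mean over a 9-shift window = T·E[λ|data] = 9·160/25 = 288/5.

288/5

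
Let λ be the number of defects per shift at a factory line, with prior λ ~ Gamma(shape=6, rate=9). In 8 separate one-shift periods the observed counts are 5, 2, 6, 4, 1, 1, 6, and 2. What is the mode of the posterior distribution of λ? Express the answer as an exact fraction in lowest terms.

32/17

Total count: 5 + 2 + 6 + 4 + 1 + 1 + 6 + 2 = 27.
Total exposure: 8 shifts.
By Gamma–Poisson conjugacy, the posterior is Gamma(α + Σx, β + Σt) = Gamma(6 + 27, 9 + 8) = Gamma(33, 17).
Posterior mode = (α'−1)/β' = 32/17.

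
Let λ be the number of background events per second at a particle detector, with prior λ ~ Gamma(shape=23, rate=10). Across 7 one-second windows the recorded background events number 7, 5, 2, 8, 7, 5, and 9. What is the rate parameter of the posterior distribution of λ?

17

Total count: 7 + 5 + 2 + 8 + 7 + 5 + 9 = 43.
Total exposure: 7 seconds.
By Gamma–Poisson conjugacy, the posterior is Gamma(α + Σx, β + Σt) = Gamma(23 + 43, 10 + 7) = Gamma(66, 17).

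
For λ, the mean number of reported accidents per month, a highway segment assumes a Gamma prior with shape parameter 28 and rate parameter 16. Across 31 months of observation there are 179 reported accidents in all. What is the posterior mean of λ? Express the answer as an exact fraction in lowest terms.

207/47

Total count 179 over total exposure 31 months.
Conjugate update: add total count to the shape and total exposure to the rate, giving Gamma(207, 47).
Posterior mean = α'/β' = 207/47.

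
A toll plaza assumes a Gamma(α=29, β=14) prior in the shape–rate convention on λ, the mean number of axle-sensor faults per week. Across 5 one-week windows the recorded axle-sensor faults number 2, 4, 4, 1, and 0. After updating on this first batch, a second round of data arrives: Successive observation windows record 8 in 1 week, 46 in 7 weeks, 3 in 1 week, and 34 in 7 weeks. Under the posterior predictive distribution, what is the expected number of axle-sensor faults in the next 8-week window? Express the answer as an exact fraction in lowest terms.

Total count: 2 + 4 + 4 + 1 + 0 = 11.
Total exposure: 5 weeks.
After the first batch: Gamma(29 + 11, 14 + 5) = Gamma(40, 19).
Total count: 8 + 46 + 3 + 34 = 91.
Total exposure: 1 + 7 + 1 + 7 = 16 weeks.
After the second batch: Gamma(40 + 91, 19 + 16) = Gamma(131, 35).
Predictive mean over an 8-week window = T·E[λ|data] = 8·131/35 = 1048/35.

1048/35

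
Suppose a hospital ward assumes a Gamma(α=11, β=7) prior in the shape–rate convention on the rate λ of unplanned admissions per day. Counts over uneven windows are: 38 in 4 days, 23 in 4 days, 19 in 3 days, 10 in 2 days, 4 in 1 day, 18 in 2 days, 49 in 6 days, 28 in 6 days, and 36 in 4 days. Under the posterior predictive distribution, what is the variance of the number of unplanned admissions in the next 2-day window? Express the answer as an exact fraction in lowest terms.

Total count: 38 + 23 + 19 + 10 + 4 + 18 + 49 + 28 + 36 = 225.
Total exposure: 4 + 4 + 3 + 2 + 1 + 2 + 6 + 6 + 4 = 32 days.
Posterior: α' = 11 + 225 = 236, β' = 7 + 32 = 39.
The posterior predictive for a window of length T is Negative Binomial with variance T·α'·(β'+T)/β'² = 2·236·41/1521 = 19352/1521.

19352/1521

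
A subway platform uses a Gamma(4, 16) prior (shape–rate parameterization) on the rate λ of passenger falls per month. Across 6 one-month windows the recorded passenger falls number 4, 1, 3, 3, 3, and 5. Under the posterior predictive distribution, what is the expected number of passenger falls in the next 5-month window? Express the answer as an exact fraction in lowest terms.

Total count: 4 + 1 + 3 + 3 + 3 + 5 = 19.
Total exposure: 6 months.
By Gamma–Poisson conjugacy, the posterior is Gamma(α + Σx, β + Σt) = Gamma(4 + 19, 16 + 6) = Gamma(23, 22).
Predictive mean over a 5-month window = T·E[λ|data] = 5·23/22 = 115/22.

115/22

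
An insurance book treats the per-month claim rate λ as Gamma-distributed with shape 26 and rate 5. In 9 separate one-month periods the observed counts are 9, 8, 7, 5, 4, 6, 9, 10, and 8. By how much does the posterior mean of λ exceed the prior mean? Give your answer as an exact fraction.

48/35

Total count: 9 + 8 + 7 + 5 + 4 + 6 + 9 + 10 + 8 = 66.
Total exposure: 9 months.
By Gamma–Poisson conjugacy, the posterior is Gamma(α + Σx, β + Σt) = Gamma(26 + 66, 5 + 9) = Gamma(92, 14).
Posterior mean = 92/14 = 46/7; prior mean = 26/5 = 26/5. Difference = 46/7 − 26/5 = 48/35.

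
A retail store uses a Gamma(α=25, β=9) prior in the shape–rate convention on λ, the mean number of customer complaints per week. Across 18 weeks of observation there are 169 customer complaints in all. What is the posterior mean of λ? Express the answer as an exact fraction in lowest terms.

Total count 169 over total exposure 18 weeks.
By Gamma–Poisson conjugacy, the posterior is Gamma(α + Σx, β + Σt) = Gamma(25 + 169, 9 + 18) = Gamma(194, 27).
Posterior mean = α'/β' = 194/27.

194/27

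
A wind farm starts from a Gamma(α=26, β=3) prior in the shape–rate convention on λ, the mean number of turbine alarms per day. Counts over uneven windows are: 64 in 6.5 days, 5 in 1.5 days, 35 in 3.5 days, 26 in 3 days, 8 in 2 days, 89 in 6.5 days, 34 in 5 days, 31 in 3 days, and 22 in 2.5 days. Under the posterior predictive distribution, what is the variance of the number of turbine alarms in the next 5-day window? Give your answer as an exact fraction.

282200/5329

Total count: 64 + 5 + 35 + 26 + 8 + 89 + 34 + 31 + 22 = 314.
Total exposure: 6.5 + 1.5 + 3.5 + 3 + 2 + 6.5 + 5 + 3 + 2.5 = 33.5 days.
Posterior: α' = 26 + 314 = 340, β' = 3 + 33.5 = 73/2.
The posterior predictive for a window of length T is Negative Binomial with variance T·α'·(β'+T)/β'² = 5·340·(83/2)/(5329/4) = 282200/5329.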